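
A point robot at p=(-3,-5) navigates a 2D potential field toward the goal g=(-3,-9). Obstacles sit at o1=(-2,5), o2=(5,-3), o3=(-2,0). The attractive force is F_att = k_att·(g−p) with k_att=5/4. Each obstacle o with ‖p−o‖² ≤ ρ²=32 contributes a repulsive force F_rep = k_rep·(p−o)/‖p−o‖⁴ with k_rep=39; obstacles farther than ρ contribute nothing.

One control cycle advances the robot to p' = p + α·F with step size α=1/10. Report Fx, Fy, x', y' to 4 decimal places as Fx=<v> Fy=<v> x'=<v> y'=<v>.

F_att = 5/4·(g−p) = 5/4·(0,-4) = (0.0000,-5.0000)
o1: d²=101 > ρ²=32 → inactive
o2: d²=68 > ρ²=32 → inactive
o3: d²=26 ≤ ρ²=32; F_rep = 39·(-1,-5)/26² = (-0.0577,-0.2885)
F = F_att + ΣF_rep = (-0.0577,-5.2885)
p' = p + 1/10·F = (-3.0058,-5.5288)

Fx=-0.0577 Fy=-5.2885 x'=-3.0058 y'=-5.5288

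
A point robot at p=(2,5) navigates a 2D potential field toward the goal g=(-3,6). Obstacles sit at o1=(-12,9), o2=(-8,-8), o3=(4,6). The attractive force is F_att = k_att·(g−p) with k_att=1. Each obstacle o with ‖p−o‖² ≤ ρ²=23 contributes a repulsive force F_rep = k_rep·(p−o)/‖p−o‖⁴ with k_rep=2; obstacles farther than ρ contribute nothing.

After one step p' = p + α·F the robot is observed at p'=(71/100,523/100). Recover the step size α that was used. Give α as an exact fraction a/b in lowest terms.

α = 1/4

F_att = 1·(g−p) = 1·(-5,1) = (-5.0000,1.0000)
o1: d²=212 > ρ²=23 → inactive
o2: d²=269 > ρ²=23 → inactive
o3: d²=5 ≤ ρ²=23; F_rep = 2·(-2,-1)/5² = (-0.1600,-0.0800)
F = F_att + ΣF_rep = (-5.1600,0.9200)
Δp = p'−p = (-1.2900,0.2300); α = Δx/Fx = (-129/100) / (-129/25) = 1/4
check: Δy/Fy = (23/100) / (23/25) = 1/4 ✓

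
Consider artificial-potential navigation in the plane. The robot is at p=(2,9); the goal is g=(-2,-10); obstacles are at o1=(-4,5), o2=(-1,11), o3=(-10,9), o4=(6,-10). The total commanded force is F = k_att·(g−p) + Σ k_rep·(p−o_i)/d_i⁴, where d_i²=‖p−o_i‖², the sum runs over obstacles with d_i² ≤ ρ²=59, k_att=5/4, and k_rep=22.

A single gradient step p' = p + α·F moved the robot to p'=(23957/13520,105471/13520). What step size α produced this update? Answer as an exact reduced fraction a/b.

F_att = 5/4·(g−p) = 5/4·(-4,-19) = (-5.0000,-23.7500)
o1: d²=52 ≤ ρ²=59; F_rep = 22·(6,4)/52² = (0.0488,0.0325)
o2: d²=13 ≤ ρ²=59; F_rep = 22·(3,-2)/13² = (0.3905,-0.2604)
o3: d²=144 > ρ²=59 → inactive
o4: d²=377 > ρ²=59 → inactive
F = F_att + ΣF_rep = (-4.5607,-23.9778)
Δp = p'−p = (-0.2280,-1.1989); α = Δx/Fx = (-3083/13520) / (-3083/676) = 1/20
check: Δy/Fy = (-16209/13520) / (-16209/676) = 1/20 ✓

α = 1/20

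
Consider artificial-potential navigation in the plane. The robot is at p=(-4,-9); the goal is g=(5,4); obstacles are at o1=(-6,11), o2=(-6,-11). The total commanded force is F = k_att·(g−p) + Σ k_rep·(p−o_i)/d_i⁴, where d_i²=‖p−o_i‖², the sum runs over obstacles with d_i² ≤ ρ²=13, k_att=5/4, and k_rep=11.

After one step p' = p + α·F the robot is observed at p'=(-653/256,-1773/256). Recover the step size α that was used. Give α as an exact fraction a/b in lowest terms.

α = 1/8

F_att = 5/4·(g−p) = 5/4·(9,13) = (11.2500,16.2500)
o1: d²=404 > ρ²=13 → inactive
o2: d²=8 ≤ ρ²=13; F_rep = 11·(2,2)/8² = (0.3438,0.3438)
F = F_att + ΣF_rep = (11.5938,16.5938)
Δp = p'−p = (1.4492,2.0742); α = Δx/Fx = (371/256) / (371/32) = 1/8
check: Δy/Fy = (531/256) / (531/32) = 1/8 ✓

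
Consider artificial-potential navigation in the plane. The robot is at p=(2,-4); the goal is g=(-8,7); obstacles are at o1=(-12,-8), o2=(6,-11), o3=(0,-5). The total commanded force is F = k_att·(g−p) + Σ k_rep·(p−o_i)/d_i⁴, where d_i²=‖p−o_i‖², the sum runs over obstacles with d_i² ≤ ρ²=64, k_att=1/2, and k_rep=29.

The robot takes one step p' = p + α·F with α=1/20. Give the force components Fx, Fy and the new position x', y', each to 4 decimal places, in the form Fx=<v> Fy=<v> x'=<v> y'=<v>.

Fx=-2.6800 Fy=6.6600 x'=1.8660 y'=-3.6670

F_att = 1/2·(g−p) = 1/2·(-10,11) = (-5.0000,5.5000)
o1: d²=212 > ρ²=64 → inactive
o2: d²=65 > ρ²=64 → inactive
o3: d²=5 ≤ ρ²=64; F_rep = 29·(2,1)/5² = (2.3200,1.1600)
F = F_att + ΣF_rep = (-2.6800,6.6600)
p' = p + 1/20·F = (1.8660,-3.6670)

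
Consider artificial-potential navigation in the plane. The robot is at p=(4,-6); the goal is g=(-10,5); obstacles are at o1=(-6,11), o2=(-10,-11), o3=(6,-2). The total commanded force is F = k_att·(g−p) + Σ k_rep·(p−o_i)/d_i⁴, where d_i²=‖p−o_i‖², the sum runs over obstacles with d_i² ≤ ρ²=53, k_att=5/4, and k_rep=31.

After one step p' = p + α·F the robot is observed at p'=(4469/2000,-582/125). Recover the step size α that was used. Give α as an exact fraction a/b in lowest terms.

F_att = 5/4·(g−p) = 5/4·(-14,11) = (-17.5000,13.7500)
o1: d²=389 > ρ²=53 → inactive
o2: d²=221 > ρ²=53 → inactive
o3: d²=20 ≤ ρ²=53; F_rep = 31·(-2,-4)/20² = (-0.1550,-0.3100)
F = F_att + ΣF_rep = (-17.6550,13.4400)
Δp = p'−p = (-1.7655,1.3440); α = Δx/Fx = (-3531/2000) / (-3531/200) = 1/10
check: Δy/Fy = (168/125) / (336/25) = 1/10 ✓

α = 1/10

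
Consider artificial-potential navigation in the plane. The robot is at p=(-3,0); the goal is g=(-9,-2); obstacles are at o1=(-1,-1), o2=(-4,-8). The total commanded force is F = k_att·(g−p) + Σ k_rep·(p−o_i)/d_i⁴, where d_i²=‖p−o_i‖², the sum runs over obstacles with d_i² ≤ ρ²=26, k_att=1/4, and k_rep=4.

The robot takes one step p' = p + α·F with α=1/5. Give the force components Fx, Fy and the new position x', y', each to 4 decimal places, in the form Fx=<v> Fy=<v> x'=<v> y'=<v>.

Fx=-1.8200 Fy=-0.3400 x'=-3.3640 y'=-0.0680

F_att = 1/4·(g−p) = 1/4·(-6,-2) = (-1.5000,-0.5000)
o1: d²=5 ≤ ρ²=26; F_rep = 4·(-2,1)/5² = (-0.3200,0.1600)
o2: d²=65 > ρ²=26 → inactive
F = F_att + ΣF_rep = (-1.8200,-0.3400)
p' = p + 1/5·F = (-3.3640,-0.0680)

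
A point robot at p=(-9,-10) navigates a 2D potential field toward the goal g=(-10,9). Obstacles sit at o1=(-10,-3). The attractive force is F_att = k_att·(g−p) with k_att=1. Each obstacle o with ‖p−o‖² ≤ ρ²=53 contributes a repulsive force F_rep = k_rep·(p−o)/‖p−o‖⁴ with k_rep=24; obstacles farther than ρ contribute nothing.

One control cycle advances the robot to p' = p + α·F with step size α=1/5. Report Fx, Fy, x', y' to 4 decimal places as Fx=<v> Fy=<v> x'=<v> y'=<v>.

Fx=-0.9904 Fy=18.9328 x'=-9.1981 y'=-6.2134

F_att = 1·(g−p) = 1·(-1,19) = (-1.0000,19.0000)
o1: d²=50 ≤ ρ²=53; F_rep = 24·(1,-7)/50² = (0.0096,-0.0672)
F = F_att + ΣF_rep = (-0.9904,18.9328)
p' = p + 1/5·F = (-9.1981,-6.2134)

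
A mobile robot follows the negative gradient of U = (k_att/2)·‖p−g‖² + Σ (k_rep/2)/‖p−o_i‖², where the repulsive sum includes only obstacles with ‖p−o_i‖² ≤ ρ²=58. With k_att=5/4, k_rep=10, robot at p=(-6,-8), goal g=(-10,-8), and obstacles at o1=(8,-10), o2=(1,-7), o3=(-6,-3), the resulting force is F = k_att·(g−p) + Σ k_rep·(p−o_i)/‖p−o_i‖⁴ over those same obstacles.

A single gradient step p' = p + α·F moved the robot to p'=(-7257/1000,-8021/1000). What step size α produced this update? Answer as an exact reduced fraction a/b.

F_att = 5/4·(g−p) = 5/4·(-4,0) = (-5.0000,0.0000)
o1: d²=200 > ρ²=58 → inactive
o2: d²=50 ≤ ρ²=58; F_rep = 10·(-7,-1)/50² = (-0.0280,-0.0040)
o3: d²=25 ≤ ρ²=58; F_rep = 10·(0,-5)/25² = (0.0000,-0.0800)
F = F_att + ΣF_rep = (-5.0280,-0.0840)
Δp = p'−p = (-1.2570,-0.0210); α = Δx/Fx = (-1257/1000) / (-1257/250) = 1/4
check: Δy/Fy = (-21/1000) / (-21/250) = 1/4 ✓

α = 1/4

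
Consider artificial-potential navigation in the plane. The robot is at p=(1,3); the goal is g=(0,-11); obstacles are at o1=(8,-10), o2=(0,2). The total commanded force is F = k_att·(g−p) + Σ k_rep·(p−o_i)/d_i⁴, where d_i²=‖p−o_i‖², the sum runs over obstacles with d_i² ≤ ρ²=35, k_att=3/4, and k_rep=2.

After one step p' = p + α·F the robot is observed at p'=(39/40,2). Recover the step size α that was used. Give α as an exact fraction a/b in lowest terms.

F_att = 3/4·(g−p) = 3/4·(-1,-14) = (-0.7500,-10.5000)
o1: d²=218 > ρ²=35 → inactive
o2: d²=2 ≤ ρ²=35; F_rep = 2·(1,1)/2² = (0.5000,0.5000)
F = F_att + ΣF_rep = (-0.2500,-10.0000)
Δp = p'−p = (-0.0250,-1.0000); α = Δx/Fx = (-1/40) / (-1/4) = 1/10
check: Δy/Fy = (-1) / (-10) = 1/10 ✓

α = 1/10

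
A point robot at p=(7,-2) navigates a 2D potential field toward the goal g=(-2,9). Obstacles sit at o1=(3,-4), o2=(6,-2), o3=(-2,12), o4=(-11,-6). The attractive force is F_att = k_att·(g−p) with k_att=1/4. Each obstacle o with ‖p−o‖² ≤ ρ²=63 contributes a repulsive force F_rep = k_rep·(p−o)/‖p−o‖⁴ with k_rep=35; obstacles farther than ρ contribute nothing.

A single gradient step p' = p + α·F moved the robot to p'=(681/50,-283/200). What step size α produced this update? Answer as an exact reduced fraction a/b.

α = 1/5

F_att = 1/4·(g−p) = 1/4·(-9,11) = (-2.2500,2.7500)
o1: d²=20 ≤ ρ²=63; F_rep = 35·(4,2)/20² = (0.3500,0.1750)
o2: d²=1 ≤ ρ²=63; F_rep = 35·(1,0)/1² = (35.0000,0.0000)
o3: d²=277 > ρ²=63 → inactive
o4: d²=340 > ρ²=63 → inactive
F = F_att + ΣF_rep = (33.1000,2.9250)
Δp = p'−p = (6.6200,0.5850); α = Δx/Fx = (331/50) / (331/10) = 1/5
check: Δy/Fy = (117/200) / (117/40) = 1/5 ✓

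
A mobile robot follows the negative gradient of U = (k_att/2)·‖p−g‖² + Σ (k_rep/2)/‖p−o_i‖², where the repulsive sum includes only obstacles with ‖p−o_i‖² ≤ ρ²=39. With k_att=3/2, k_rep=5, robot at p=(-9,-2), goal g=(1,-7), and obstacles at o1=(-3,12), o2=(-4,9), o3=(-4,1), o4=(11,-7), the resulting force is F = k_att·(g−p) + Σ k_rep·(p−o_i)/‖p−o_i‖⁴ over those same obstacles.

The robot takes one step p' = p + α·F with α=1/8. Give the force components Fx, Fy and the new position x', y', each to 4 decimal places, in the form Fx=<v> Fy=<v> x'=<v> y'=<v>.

F_att = 3/2·(g−p) = 3/2·(10,-5) = (15.0000,-7.5000)
o1: d²=232 > ρ²=39 → inactive
o2: d²=146 > ρ²=39 → inactive
o3: d²=34 ≤ ρ²=39; F_rep = 5·(-5,-3)/34² = (-0.0216,-0.0130)
o4: d²=425 > ρ²=39 → inactive
F = F_att + ΣF_rep = (14.9784,-7.5130)
p' = p + 1/8·F = (-7.1277,-2.9391)

Fx=14.9784 Fy=-7.5130 x'=-7.1277 y'=-2.9391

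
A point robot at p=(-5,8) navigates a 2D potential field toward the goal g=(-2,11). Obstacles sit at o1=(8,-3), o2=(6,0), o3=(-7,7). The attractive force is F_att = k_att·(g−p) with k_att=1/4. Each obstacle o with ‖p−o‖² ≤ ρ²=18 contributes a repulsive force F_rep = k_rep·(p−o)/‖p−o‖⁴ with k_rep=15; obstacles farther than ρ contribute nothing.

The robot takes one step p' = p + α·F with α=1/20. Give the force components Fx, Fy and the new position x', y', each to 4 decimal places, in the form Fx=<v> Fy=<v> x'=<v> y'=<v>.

Fx=1.9500 Fy=1.3500 x'=-4.9025 y'=8.0675

F_att = 1/4·(g−p) = 1/4·(3,3) = (0.7500,0.7500)
o1: d²=290 > ρ²=18 → inactive
o2: d²=185 > ρ²=18 → inactive
o3: d²=5 ≤ ρ²=18; F_rep = 15·(2,1)/5² = (1.2000,0.6000)
F = F_att + ΣF_rep = (1.9500,1.3500)
p' = p + 1/20·F = (-4.9025,8.0675)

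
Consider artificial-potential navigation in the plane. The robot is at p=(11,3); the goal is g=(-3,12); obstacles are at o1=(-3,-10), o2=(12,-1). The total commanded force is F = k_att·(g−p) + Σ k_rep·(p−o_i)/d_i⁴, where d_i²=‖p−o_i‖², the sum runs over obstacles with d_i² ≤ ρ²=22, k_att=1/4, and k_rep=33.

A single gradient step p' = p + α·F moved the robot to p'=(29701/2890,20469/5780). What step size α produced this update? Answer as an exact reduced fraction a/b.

α = 1/5

F_att = 1/4·(g−p) = 1/4·(-14,9) = (-3.5000,2.2500)
o1: d²=365 > ρ²=22 → inactive
o2: d²=17 ≤ ρ²=22; F_rep = 33·(-1,4)/17² = (-0.1142,0.4567)
F = F_att + ΣF_rep = (-3.6142,2.7067)
Δp = p'−p = (-0.7228,0.5413); α = Δx/Fx = (-2089/2890) / (-2089/578) = 1/5
check: Δy/Fy = (3129/5780) / (3129/1156) = 1/5 ✓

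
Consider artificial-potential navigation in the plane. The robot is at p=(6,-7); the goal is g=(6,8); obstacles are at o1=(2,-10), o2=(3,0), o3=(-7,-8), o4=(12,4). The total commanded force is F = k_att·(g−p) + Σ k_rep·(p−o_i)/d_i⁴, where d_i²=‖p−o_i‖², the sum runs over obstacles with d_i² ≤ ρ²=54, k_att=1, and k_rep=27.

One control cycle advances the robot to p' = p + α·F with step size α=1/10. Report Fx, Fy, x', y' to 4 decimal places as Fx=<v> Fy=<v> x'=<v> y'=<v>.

F_att = 1·(g−p) = 1·(0,15) = (0.0000,15.0000)
o1: d²=25 ≤ ρ²=54; F_rep = 27·(4,3)/25² = (0.1728,0.1296)
o2: d²=58 > ρ²=54 → inactive
o3: d²=170 > ρ²=54 → inactive
o4: d²=157 > ρ²=54 → inactive
F = F_att + ΣF_rep = (0.1728,15.1296)
p' = p + 1/10·F = (6.0173,-5.4870)

Fx=0.1728 Fy=15.1296 x'=6.0173 y'=-5.4870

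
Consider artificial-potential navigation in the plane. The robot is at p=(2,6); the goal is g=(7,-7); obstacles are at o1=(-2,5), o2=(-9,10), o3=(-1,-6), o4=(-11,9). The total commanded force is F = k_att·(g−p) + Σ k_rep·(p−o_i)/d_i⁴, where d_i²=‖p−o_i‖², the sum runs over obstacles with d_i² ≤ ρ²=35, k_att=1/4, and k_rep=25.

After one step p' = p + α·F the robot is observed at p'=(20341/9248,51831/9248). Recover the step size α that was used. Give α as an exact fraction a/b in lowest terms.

F_att = 1/4·(g−p) = 1/4·(5,-13) = (1.2500,-3.2500)
o1: d²=17 ≤ ρ²=35; F_rep = 25·(4,1)/17² = (0.3460,0.0865)
o2: d²=137 > ρ²=35 → inactive
o3: d²=153 > ρ²=35 → inactive
o4: d²=178 > ρ²=35 → inactive
F = F_att + ΣF_rep = (1.5960,-3.1635)
Δp = p'−p = (0.1995,-0.3954); α = Δx/Fx = (1845/9248) / (1845/1156) = 1/8
check: Δy/Fy = (-3657/9248) / (-3657/1156) = 1/8 ✓

α = 1/8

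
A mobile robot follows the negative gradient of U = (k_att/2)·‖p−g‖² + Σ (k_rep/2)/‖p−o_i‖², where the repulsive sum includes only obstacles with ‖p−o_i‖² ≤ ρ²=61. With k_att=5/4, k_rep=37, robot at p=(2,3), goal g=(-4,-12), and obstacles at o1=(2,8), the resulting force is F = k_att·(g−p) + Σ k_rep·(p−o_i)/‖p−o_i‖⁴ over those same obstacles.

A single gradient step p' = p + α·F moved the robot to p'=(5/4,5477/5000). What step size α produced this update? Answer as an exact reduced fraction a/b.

F_att = 5/4·(g−p) = 5/4·(-6,-15) = (-7.5000,-18.7500)
o1: d²=25 ≤ ρ²=61; F_rep = 37·(0,-5)/25² = (0.0000,-0.2960)
F = F_att + ΣF_rep = (-7.5000,-19.0460)
Δp = p'−p = (-0.7500,-1.9046); α = Δx/Fx = (-3/4) / (-15/2) = 1/10
check: Δy/Fy = (-9523/5000) / (-9523/500) = 1/10 ✓

α = 1/10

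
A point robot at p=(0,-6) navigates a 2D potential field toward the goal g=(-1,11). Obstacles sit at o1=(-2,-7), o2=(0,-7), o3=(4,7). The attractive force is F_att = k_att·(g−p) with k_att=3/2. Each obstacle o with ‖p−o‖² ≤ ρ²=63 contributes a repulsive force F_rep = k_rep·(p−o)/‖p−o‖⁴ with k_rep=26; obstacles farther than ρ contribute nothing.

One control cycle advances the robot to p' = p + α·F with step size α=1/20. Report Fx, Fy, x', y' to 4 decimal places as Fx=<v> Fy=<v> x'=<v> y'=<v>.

Fx=0.5800 Fy=52.5400 x'=0.0290 y'=-3.3730

F_att = 3/2·(g−p) = 3/2·(-1,17) = (-1.5000,25.5000)
o1: d²=5 ≤ ρ²=63; F_rep = 26·(2,1)/5² = (2.0800,1.0400)
o2: d²=1 ≤ ρ²=63; F_rep = 26·(0,1)/1² = (0.0000,26.0000)
o3: d²=185 > ρ²=63 → inactive
F = F_att + ΣF_rep = (0.5800,52.5400)
p' = p + 1/20·F = (0.0290,-3.3730)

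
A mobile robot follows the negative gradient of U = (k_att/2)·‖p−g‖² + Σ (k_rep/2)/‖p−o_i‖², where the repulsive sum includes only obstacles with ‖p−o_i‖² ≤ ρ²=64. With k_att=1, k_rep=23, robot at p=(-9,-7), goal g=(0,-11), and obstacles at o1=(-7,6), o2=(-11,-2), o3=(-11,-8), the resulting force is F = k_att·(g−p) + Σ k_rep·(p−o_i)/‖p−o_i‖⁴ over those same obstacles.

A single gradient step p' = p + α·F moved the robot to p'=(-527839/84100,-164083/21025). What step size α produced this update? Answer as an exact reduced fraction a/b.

α = 1/4

F_att = 1·(g−p) = 1·(9,-4) = (9.0000,-4.0000)
o1: d²=173 > ρ²=64 → inactive
o2: d²=29 ≤ ρ²=64; F_rep = 23·(2,-5)/29² = (0.0547,-0.1367)
o3: d²=5 ≤ ρ²=64; F_rep = 23·(2,1)/5² = (1.8400,0.9200)
F = F_att + ΣF_rep = (10.8947,-3.2167)
Δp = p'−p = (2.7237,-0.8042); α = Δx/Fx = (229061/84100) / (229061/21025) = 1/4
check: Δy/Fy = (-16908/21025) / (-67632/21025) = 1/4 ✓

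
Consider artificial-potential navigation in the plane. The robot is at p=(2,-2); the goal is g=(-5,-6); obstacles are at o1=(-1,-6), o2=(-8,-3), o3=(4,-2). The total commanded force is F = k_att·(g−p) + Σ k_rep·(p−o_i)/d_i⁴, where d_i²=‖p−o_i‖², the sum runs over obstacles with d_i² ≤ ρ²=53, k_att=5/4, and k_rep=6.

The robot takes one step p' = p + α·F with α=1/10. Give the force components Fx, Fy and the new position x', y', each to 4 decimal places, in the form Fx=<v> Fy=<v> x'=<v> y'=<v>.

F_att = 5/4·(g−p) = 5/4·(-7,-4) = (-8.7500,-5.0000)
o1: d²=25 ≤ ρ²=53; F_rep = 6·(3,4)/25² = (0.0288,0.0384)
o2: d²=101 > ρ²=53 → inactive
o3: d²=4 ≤ ρ²=53; F_rep = 6·(-2,0)/4² = (-0.7500,0.0000)
F = F_att + ΣF_rep = (-9.4712,-4.9616)
p' = p + 1/10·F = (1.0529,-2.4962)

Fx=-9.4712 Fy=-4.9616 x'=1.0529 y'=-2.4962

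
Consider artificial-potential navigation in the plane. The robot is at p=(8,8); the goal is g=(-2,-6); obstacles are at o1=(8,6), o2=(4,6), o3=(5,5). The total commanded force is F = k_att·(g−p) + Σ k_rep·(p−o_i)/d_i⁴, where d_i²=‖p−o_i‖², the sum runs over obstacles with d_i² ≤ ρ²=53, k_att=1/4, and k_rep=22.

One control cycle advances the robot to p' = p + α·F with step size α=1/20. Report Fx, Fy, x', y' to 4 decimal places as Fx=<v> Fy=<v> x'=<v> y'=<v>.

F_att = 1/4·(g−p) = 1/4·(-10,-14) = (-2.5000,-3.5000)
o1: d²=4 ≤ ρ²=53; F_rep = 22·(0,2)/4² = (0.0000,2.7500)
o2: d²=20 ≤ ρ²=53; F_rep = 22·(4,2)/20² = (0.2200,0.1100)
o3: d²=18 ≤ ρ²=53; F_rep = 22·(3,3)/18² = (0.2037,0.2037)
F = F_att + ΣF_rep = (-2.0763,-0.4363)
p' = p + 1/20·F = (7.8962,7.9782)

Fx=-2.0763 Fy=-0.4363 x'=7.8962 y'=7.9782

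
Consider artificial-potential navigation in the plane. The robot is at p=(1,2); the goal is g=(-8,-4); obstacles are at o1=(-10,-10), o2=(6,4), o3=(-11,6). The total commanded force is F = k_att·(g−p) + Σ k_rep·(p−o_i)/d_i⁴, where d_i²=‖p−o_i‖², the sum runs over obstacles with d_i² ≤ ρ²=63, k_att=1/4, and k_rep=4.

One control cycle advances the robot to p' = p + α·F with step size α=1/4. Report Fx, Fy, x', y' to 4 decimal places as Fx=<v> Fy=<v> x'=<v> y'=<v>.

F_att = 1/4·(g−p) = 1/4·(-9,-6) = (-2.2500,-1.5000)
o1: d²=265 > ρ²=63 → inactive
o2: d²=29 ≤ ρ²=63; F_rep = 4·(-5,-2)/29² = (-0.0238,-0.0095)
o3: d²=160 > ρ²=63 → inactive
F = F_att + ΣF_rep = (-2.2738,-1.5095)
p' = p + 1/4·F = (0.4316,1.6226)

Fx=-2.2738 Fy=-1.5095 x'=0.4316 y'=1.6226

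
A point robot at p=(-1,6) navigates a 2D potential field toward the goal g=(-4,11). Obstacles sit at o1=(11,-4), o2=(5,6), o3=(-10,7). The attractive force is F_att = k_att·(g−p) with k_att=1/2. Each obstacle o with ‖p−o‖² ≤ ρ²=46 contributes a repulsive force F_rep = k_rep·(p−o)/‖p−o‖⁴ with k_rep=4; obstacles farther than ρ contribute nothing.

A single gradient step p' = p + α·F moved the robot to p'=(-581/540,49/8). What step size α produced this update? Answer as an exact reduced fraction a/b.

F_att = 1/2·(g−p) = 1/2·(-3,5) = (-1.5000,2.5000)
o1: d²=244 > ρ²=46 → inactive
o2: d²=36 ≤ ρ²=46; F_rep = 4·(-6,0)/36² = (-0.0185,0.0000)
o3: d²=82 > ρ²=46 → inactive
F = F_att + ΣF_rep = (-1.5185,2.5000)
Δp = p'−p = (-0.0759,0.1250); α = Δx/Fx = (-41/540) / (-41/27) = 1/20
check: Δy/Fy = (1/8) / (5/2) = 1/20 ✓

α = 1/20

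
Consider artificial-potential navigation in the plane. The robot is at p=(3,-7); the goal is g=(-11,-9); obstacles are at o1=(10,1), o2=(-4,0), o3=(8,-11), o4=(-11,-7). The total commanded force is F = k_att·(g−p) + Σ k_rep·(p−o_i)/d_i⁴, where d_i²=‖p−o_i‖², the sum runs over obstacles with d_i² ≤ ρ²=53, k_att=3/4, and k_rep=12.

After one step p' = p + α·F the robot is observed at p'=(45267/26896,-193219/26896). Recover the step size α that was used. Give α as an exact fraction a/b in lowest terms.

α = 1/8

F_att = 3/4·(g−p) = 3/4·(-14,-2) = (-10.5000,-1.5000)
o1: d²=113 > ρ²=53 → inactive
o2: d²=98 > ρ²=53 → inactive
o3: d²=41 ≤ ρ²=53; F_rep = 12·(-5,4)/41² = (-0.0357,0.0286)
o4: d²=196 > ρ²=53 → inactive
F = F_att + ΣF_rep = (-10.5357,-1.4714)
Δp = p'−p = (-1.3170,-0.1839); α = Δx/Fx = (-35421/26896) / (-35421/3362) = 1/8
check: Δy/Fy = (-4947/26896) / (-4947/3362) = 1/8 ✓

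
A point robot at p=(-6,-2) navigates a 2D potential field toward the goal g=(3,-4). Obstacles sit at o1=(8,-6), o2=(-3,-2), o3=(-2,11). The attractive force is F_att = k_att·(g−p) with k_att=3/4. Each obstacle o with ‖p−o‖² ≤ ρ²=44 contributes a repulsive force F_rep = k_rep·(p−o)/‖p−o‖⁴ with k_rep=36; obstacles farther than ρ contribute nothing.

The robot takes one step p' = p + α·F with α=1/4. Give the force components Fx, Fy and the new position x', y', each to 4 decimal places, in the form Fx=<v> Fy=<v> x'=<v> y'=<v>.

Fx=5.4167 Fy=-1.5000 x'=-4.6458 y'=-2.3750

F_att = 3/4·(g−p) = 3/4·(9,-2) = (6.7500,-1.5000)
o1: d²=212 > ρ²=44 → inactive
o2: d²=9 ≤ ρ²=44; F_rep = 36·(-3,0)/9² = (-1.3333,0.0000)
o3: d²=185 > ρ²=44 → inactive
F = F_att + ΣF_rep = (5.4167,-1.5000)
p' = p + 1/4·F = (-4.6458,-2.3750)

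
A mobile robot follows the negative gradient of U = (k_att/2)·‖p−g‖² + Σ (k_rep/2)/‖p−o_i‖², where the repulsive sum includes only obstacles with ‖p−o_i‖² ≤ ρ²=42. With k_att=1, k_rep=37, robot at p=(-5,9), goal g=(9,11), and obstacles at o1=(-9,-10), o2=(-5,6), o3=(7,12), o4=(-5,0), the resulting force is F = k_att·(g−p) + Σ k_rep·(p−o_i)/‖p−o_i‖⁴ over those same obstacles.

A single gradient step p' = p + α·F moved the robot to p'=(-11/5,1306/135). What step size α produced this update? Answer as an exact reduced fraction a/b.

F_att = 1·(g−p) = 1·(14,2) = (14.0000,2.0000)
o1: d²=377 > ρ²=42 → inactive
o2: d²=9 ≤ ρ²=42; F_rep = 37·(0,3)/9² = (0.0000,1.3704)
o3: d²=153 > ρ²=42 → inactive
o4: d²=81 > ρ²=42 → inactive
F = F_att + ΣF_rep = (14.0000,3.3704)
Δp = p'−p = (2.8000,0.6741); α = Δx/Fx = (14/5) / (14) = 1/5
check: Δy/Fy = (91/135) / (91/27) = 1/5 ✓

α = 1/5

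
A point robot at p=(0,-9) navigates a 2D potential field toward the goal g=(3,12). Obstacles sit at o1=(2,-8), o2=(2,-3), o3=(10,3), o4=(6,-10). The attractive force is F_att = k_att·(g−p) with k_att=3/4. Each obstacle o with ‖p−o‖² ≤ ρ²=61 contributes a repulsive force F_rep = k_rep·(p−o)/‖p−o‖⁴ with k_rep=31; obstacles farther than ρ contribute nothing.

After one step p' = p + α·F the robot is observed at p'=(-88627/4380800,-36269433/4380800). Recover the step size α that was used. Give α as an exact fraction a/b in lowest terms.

F_att = 3/4·(g−p) = 3/4·(3,21) = (2.2500,15.7500)
o1: d²=5 ≤ ρ²=61; F_rep = 31·(-2,-1)/5² = (-2.4800,-1.2400)
o2: d²=40 ≤ ρ²=61; F_rep = 31·(-2,-6)/40² = (-0.0387,-0.1163)
o3: d²=244 > ρ²=61 → inactive
o4: d²=37 ≤ ρ²=61; F_rep = 31·(-6,1)/37² = (-0.1359,0.0226)
F = F_att + ΣF_rep = (-0.4046,14.4164)
Δp = p'−p = (-0.0202,0.7208); α = Δx/Fx = (-88627/4380800) / (-88627/219040) = 1/20
check: Δy/Fy = (3157767/4380800) / (3157767/219040) = 1/20 ✓

α = 1/20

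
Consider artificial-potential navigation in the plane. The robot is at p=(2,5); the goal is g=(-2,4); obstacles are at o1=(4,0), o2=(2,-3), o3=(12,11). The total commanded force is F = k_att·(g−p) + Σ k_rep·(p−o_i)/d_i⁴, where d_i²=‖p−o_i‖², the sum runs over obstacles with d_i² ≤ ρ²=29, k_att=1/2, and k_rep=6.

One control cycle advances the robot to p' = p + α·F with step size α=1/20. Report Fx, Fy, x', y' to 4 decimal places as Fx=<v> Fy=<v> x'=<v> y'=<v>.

F_att = 1/2·(g−p) = 1/2·(-4,-1) = (-2.0000,-0.5000)
o1: d²=29 ≤ ρ²=29; F_rep = 6·(-2,5)/29² = (-0.0143,0.0357)
o2: d²=64 > ρ²=29 → inactive
o3: d²=136 > ρ²=29 → inactive
F = F_att + ΣF_rep = (-2.0143,-0.4643)
p' = p + 1/20·F = (1.8993,4.9768)

Fx=-2.0143 Fy=-0.4643 x'=1.8993 y'=4.9768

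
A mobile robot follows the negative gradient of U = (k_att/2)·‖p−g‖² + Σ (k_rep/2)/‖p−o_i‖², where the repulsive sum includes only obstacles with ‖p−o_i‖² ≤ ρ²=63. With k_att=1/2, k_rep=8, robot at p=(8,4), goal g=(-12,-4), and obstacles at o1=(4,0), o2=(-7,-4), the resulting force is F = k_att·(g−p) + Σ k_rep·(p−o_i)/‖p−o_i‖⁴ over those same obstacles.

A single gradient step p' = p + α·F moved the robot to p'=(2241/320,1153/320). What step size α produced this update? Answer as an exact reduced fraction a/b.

F_att = 1/2·(g−p) = 1/2·(-20,-8) = (-10.0000,-4.0000)
o1: d²=32 ≤ ρ²=63; F_rep = 8·(4,4)/32² = (0.0312,0.0312)
o2: d²=289 > ρ²=63 → inactive
F = F_att + ΣF_rep = (-9.9688,-3.9688)
Δp = p'−p = (-0.9969,-0.3969); α = Δx/Fx = (-319/320) / (-319/32) = 1/10
check: Δy/Fy = (-127/320) / (-127/32) = 1/10 ✓

α = 1/10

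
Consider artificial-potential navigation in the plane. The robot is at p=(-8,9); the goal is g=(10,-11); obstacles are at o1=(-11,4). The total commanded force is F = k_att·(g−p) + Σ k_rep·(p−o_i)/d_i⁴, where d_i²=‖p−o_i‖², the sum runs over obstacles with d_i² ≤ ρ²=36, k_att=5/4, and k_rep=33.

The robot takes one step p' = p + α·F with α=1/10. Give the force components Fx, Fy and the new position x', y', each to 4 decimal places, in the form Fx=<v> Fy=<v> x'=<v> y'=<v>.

Fx=22.5856 Fy=-24.8573 x'=-5.7414 y'=6.5143

F_att = 5/4·(g−p) = 5/4·(18,-20) = (22.5000,-25.0000)
o1: d²=34 ≤ ρ²=36; F_rep = 33·(3,5)/34² = (0.0856,0.1427)
F = F_att + ΣF_rep = (22.5856,-24.8573)
p' = p + 1/10·F = (-5.7414,6.5143)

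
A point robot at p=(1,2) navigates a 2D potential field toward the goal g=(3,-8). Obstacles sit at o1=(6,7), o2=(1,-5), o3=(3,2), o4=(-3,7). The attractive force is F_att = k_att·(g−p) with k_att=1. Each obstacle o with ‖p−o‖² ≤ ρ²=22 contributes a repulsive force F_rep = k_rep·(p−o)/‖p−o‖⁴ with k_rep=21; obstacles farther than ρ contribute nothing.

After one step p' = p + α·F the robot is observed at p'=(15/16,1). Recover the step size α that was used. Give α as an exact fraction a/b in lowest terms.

F_att = 1·(g−p) = 1·(2,-10) = (2.0000,-10.0000)
o1: d²=50 > ρ²=22 → inactive
o2: d²=49 > ρ²=22 → inactive
o3: d²=4 ≤ ρ²=22; F_rep = 21·(-2,0)/4² = (-2.6250,0.0000)
o4: d²=41 > ρ²=22 → inactive
F = F_att + ΣF_rep = (-0.6250,-10.0000)
Δp = p'−p = (-0.0625,-1.0000); α = Δx/Fx = (-1/16) / (-5/8) = 1/10
check: Δy/Fy = (-1) / (-10) = 1/10 ✓

α = 1/10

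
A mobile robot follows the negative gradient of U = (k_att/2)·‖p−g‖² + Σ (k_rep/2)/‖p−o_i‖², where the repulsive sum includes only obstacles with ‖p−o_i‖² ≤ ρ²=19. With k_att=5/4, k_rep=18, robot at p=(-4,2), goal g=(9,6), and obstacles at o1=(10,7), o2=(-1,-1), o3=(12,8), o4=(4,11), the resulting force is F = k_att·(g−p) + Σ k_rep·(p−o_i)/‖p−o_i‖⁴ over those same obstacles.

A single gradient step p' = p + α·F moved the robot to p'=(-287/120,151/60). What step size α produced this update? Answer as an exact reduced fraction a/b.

F_att = 5/4·(g−p) = 5/4·(13,4) = (16.2500,5.0000)
o1: d²=221 > ρ²=19 → inactive
o2: d²=18 ≤ ρ²=19; F_rep = 18·(-3,3)/18² = (-0.1667,0.1667)
o3: d²=292 > ρ²=19 → inactive
o4: d²=145 > ρ²=19 → inactive
F = F_att + ΣF_rep = (16.0833,5.1667)
Δp = p'−p = (1.6083,0.5167); α = Δx/Fx = (193/120) / (193/12) = 1/10
check: Δy/Fy = (31/60) / (31/6) = 1/10 ✓

α = 1/10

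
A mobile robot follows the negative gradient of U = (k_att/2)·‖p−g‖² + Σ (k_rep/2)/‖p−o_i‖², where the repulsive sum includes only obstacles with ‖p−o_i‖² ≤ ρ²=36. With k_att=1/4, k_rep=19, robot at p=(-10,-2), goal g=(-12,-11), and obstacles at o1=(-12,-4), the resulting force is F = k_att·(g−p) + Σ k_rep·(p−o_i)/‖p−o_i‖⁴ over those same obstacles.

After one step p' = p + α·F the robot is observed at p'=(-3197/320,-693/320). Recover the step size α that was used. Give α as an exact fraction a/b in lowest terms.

α = 1/10

F_att = 1/4·(g−p) = 1/4·(-2,-9) = (-0.5000,-2.2500)
o1: d²=8 ≤ ρ²=36; F_rep = 19·(2,2)/8² = (0.5938,0.5938)
F = F_att + ΣF_rep = (0.0938,-1.6562)
Δp = p'−p = (0.0094,-0.1656); α = Δx/Fx = (3/320) / (3/32) = 1/10
check: Δy/Fy = (-53/320) / (-53/32) = 1/10 ✓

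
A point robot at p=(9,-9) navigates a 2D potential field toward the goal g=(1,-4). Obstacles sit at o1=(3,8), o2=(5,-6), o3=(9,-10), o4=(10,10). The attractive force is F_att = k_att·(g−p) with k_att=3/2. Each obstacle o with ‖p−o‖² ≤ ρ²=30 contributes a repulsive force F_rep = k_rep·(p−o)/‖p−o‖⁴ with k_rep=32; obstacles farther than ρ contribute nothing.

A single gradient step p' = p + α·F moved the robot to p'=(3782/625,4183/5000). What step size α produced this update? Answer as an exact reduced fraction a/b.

F_att = 3/2·(g−p) = 3/2·(-8,5) = (-12.0000,7.5000)
o1: d²=325 > ρ²=30 → inactive
o2: d²=25 ≤ ρ²=30; F_rep = 32·(4,-3)/25² = (0.2048,-0.1536)
o3: d²=1 ≤ ρ²=30; F_rep = 32·(0,1)/1² = (0.0000,32.0000)
o4: d²=362 > ρ²=30 → inactive
F = F_att + ΣF_rep = (-11.7952,39.3464)
Δp = p'−p = (-2.9488,9.8366); α = Δx/Fx = (-1843/625) / (-7372/625) = 1/4
check: Δy/Fy = (49183/5000) / (49183/1250) = 1/4 ✓

α = 1/4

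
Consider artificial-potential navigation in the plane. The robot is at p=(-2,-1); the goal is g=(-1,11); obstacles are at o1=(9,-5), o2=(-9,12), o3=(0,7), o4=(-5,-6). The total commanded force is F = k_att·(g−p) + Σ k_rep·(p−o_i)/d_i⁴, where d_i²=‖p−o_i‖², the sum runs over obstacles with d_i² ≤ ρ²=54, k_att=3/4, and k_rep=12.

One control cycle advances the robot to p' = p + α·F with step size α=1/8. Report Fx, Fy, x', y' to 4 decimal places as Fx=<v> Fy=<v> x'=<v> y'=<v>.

Fx=0.7811 Fy=9.0519 x'=-1.9024 y'=0.1315

F_att = 3/4·(g−p) = 3/4·(1,12) = (0.7500,9.0000)
o1: d²=137 > ρ²=54 → inactive
o2: d²=218 > ρ²=54 → inactive
o3: d²=68 > ρ²=54 → inactive
o4: d²=34 ≤ ρ²=54; F_rep = 12·(3,5)/34² = (0.0311,0.0519)
F = F_att + ΣF_rep = (0.7811,9.0519)
p' = p + 1/8·F = (-1.9024,0.1315)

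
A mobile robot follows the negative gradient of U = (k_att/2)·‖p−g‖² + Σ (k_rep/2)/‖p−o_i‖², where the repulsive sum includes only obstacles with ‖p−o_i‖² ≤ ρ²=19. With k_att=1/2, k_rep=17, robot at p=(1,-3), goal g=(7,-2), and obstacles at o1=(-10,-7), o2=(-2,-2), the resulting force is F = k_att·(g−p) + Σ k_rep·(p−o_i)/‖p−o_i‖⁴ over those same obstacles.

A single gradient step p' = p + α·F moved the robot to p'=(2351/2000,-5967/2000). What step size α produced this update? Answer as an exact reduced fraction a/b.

F_att = 1/2·(g−p) = 1/2·(6,1) = (3.0000,0.5000)
o1: d²=137 > ρ²=19 → inactive
o2: d²=10 ≤ ρ²=19; F_rep = 17·(3,-1)/10² = (0.5100,-0.1700)
F = F_att + ΣF_rep = (3.5100,0.3300)
Δp = p'−p = (0.1755,0.0165); α = Δx/Fx = (351/2000) / (351/100) = 1/20
check: Δy/Fy = (33/2000) / (33/100) = 1/20 ✓

α = 1/20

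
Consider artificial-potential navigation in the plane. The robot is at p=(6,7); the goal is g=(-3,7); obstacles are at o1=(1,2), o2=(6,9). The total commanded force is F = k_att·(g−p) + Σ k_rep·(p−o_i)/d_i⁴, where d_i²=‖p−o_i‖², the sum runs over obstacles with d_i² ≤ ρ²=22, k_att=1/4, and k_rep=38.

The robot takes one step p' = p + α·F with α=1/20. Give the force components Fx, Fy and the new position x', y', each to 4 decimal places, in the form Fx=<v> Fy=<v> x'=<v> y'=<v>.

F_att = 1/4·(g−p) = 1/4·(-9,0) = (-2.2500,0.0000)
o1: d²=50 > ρ²=22 → inactive
o2: d²=4 ≤ ρ²=22; F_rep = 38·(0,-2)/4² = (0.0000,-4.7500)
F = F_att + ΣF_rep = (-2.2500,-4.7500)
p' = p + 1/20·F = (5.8875,6.7625)

Fx=-2.2500 Fy=-4.7500 x'=5.8875 y'=6.7625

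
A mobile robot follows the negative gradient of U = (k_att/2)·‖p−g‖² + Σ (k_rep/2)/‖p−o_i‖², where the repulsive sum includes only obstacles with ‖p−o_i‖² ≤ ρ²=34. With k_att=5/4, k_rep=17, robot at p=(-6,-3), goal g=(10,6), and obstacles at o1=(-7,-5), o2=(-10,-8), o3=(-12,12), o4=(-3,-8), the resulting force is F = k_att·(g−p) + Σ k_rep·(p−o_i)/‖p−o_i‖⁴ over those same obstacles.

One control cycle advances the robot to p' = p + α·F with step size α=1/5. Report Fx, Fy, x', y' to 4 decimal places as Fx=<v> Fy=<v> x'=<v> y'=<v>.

F_att = 5/4·(g−p) = 5/4·(16,9) = (20.0000,11.2500)
o1: d²=5 ≤ ρ²=34; F_rep = 17·(1,2)/5² = (0.6800,1.3600)
o2: d²=41 > ρ²=34 → inactive
o3: d²=261 > ρ²=34 → inactive
o4: d²=34 ≤ ρ²=34; F_rep = 17·(-3,5)/34² = (-0.0441,0.0735)
F = F_att + ΣF_rep = (20.6359,12.6835)
p' = p + 1/5·F = (-1.8728,-0.4633)

Fx=20.6359 Fy=12.6835 x'=-1.8728 y'=-0.4633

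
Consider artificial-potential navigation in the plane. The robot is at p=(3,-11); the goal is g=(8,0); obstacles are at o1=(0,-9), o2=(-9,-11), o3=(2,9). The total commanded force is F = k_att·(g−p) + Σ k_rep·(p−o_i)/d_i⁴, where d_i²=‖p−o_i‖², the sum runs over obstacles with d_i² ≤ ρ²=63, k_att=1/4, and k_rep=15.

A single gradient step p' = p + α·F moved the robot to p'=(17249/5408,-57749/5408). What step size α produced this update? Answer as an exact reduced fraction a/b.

F_att = 1/4·(g−p) = 1/4·(5,11) = (1.2500,2.7500)
o1: d²=13 ≤ ρ²=63; F_rep = 15·(3,-2)/13² = (0.2663,-0.1775)
o2: d²=144 > ρ²=63 → inactive
o3: d²=401 > ρ²=63 → inactive
F = F_att + ΣF_rep = (1.5163,2.5725)
Δp = p'−p = (0.1895,0.3216); α = Δx/Fx = (1025/5408) / (1025/676) = 1/8
check: Δy/Fy = (1739/5408) / (1739/676) = 1/8 ✓

α = 1/8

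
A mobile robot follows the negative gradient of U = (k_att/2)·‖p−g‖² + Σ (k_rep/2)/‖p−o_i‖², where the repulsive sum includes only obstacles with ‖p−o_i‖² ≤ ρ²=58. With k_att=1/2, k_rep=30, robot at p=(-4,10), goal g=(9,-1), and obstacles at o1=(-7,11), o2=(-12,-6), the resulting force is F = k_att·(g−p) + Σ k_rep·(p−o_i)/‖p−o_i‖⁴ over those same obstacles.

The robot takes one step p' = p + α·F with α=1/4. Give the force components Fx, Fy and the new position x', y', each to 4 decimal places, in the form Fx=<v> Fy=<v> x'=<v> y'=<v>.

Fx=7.4000 Fy=-5.8000 x'=-2.1500 y'=8.5500

F_att = 1/2·(g−p) = 1/2·(13,-11) = (6.5000,-5.5000)
o1: d²=10 ≤ ρ²=58; F_rep = 30·(3,-1)/10² = (0.9000,-0.3000)
o2: d²=320 > ρ²=58 → inactive
F = F_att + ΣF_rep = (7.4000,-5.8000)
p' = p + 1/4·F = (-2.1500,8.5500)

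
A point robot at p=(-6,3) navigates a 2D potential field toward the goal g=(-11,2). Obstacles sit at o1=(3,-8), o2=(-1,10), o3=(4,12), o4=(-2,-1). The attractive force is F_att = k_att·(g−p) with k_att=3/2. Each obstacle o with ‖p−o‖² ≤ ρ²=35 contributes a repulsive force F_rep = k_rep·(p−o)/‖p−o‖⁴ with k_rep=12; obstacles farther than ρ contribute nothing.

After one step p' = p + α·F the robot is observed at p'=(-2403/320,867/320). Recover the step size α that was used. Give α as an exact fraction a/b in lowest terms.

F_att = 3/2·(g−p) = 3/2·(-5,-1) = (-7.5000,-1.5000)
o1: d²=202 > ρ²=35 → inactive
o2: d²=74 > ρ²=35 → inactive
o3: d²=181 > ρ²=35 → inactive
o4: d²=32 ≤ ρ²=35; F_rep = 12·(-4,4)/32² = (-0.0469,0.0469)
F = F_att + ΣF_rep = (-7.5469,-1.4531)
Δp = p'−p = (-1.5094,-0.2906); α = Δx/Fx = (-483/320) / (-483/64) = 1/5
check: Δy/Fy = (-93/320) / (-93/64) = 1/5 ✓

α = 1/5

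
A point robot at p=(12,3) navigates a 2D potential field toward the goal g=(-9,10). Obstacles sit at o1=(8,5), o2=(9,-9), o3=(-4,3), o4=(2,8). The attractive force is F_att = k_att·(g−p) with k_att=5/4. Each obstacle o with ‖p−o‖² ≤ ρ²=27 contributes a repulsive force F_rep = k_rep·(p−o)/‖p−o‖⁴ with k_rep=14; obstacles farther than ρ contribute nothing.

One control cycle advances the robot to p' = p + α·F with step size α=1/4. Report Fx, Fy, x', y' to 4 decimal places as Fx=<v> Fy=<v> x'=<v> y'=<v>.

F_att = 5/4·(g−p) = 5/4·(-21,7) = (-26.2500,8.7500)
o1: d²=20 ≤ ρ²=27; F_rep = 14·(4,-2)/20² = (0.1400,-0.0700)
o2: d²=153 > ρ²=27 → inactive
o3: d²=256 > ρ²=27 → inactive
o4: d²=125 > ρ²=27 → inactive
F = F_att + ΣF_rep = (-26.1100,8.6800)
p' = p + 1/4·F = (5.4725,5.1700)

Fx=-26.1100 Fy=8.6800 x'=5.4725 y'=5.1700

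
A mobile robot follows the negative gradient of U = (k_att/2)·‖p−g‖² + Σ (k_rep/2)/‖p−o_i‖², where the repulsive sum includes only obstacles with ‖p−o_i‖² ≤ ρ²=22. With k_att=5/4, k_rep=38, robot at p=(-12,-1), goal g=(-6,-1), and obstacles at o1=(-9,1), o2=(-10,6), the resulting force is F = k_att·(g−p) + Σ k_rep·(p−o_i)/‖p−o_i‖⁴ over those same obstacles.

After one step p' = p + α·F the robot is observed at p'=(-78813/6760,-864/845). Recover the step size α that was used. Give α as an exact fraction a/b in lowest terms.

α = 1/20

F_att = 5/4·(g−p) = 5/4·(6,0) = (7.5000,0.0000)
o1: d²=13 ≤ ρ²=22; F_rep = 38·(-3,-2)/13² = (-0.6746,-0.4497)
o2: d²=53 > ρ²=22 → inactive
F = F_att + ΣF_rep = (6.8254,-0.4497)
Δp = p'−p = (0.3413,-0.0225); α = Δx/Fx = (2307/6760) / (2307/338) = 1/20
check: Δy/Fy = (-19/845) / (-76/169) = 1/20 ✓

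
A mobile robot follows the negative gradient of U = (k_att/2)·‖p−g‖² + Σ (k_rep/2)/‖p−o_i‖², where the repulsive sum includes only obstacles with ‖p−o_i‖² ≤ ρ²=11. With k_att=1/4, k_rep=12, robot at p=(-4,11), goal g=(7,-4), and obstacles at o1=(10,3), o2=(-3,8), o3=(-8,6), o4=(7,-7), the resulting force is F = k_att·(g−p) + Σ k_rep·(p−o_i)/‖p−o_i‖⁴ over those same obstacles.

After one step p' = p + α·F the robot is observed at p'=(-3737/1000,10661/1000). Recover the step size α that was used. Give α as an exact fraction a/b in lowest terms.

F_att = 1/4·(g−p) = 1/4·(11,-15) = (2.7500,-3.7500)
o1: d²=260 > ρ²=11 → inactive
o2: d²=10 ≤ ρ²=11; F_rep = 12·(-1,3)/10² = (-0.1200,0.3600)
o3: d²=41 > ρ²=11 → inactive
o4: d²=445 > ρ²=11 → inactive
F = F_att + ΣF_rep = (2.6300,-3.3900)
Δp = p'−p = (0.2630,-0.3390); α = Δx/Fx = (263/1000) / (263/100) = 1/10
check: Δy/Fy = (-339/1000) / (-339/100) = 1/10 ✓

α = 1/10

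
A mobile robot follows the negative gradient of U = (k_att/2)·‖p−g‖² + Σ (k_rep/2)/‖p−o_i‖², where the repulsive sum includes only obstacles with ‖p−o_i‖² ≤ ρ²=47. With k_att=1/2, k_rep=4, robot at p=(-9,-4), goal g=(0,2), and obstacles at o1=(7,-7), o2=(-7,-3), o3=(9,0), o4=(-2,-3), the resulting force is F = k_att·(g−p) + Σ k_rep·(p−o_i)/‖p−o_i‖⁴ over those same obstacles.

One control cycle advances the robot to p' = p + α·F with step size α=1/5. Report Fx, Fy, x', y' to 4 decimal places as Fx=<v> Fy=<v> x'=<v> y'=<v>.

Fx=4.1800 Fy=2.8400 x'=-8.1640 y'=-3.4320

F_att = 1/2·(g−p) = 1/2·(9,6) = (4.5000,3.0000)
o1: d²=265 > ρ²=47 → inactive
o2: d²=5 ≤ ρ²=47; F_rep = 4·(-2,-1)/5² = (-0.3200,-0.1600)
o3: d²=340 > ρ²=47 → inactive
o4: d²=50 > ρ²=47 → inactive
F = F_att + ΣF_rep = (4.1800,2.8400)
p' = p + 1/5·F = (-8.1640,-3.4320)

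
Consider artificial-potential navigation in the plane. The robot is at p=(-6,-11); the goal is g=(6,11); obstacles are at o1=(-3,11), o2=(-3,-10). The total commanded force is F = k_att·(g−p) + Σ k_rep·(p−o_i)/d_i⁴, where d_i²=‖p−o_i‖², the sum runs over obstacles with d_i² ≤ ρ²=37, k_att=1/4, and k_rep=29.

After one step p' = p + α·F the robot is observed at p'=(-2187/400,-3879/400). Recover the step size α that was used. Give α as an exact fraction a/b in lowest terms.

α = 1/4

F_att = 1/4·(g−p) = 1/4·(12,22) = (3.0000,5.5000)
o1: d²=493 > ρ²=37 → inactive
o2: d²=10 ≤ ρ²=37; F_rep = 29·(-3,-1)/10² = (-0.8700,-0.2900)
F = F_att + ΣF_rep = (2.1300,5.2100)
Δp = p'−p = (0.5325,1.3025); α = Δx/Fx = (213/400) / (213/100) = 1/4
check: Δy/Fy = (521/400) / (521/100) = 1/4 ✓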